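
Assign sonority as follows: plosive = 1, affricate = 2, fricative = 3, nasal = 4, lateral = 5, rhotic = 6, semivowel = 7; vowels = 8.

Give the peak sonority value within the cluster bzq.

3

/b/ — plosive, sonority 1.
/z/ — fricative, sonority 3.
/q/ — plosive, sonority 1.
The maximum is 3.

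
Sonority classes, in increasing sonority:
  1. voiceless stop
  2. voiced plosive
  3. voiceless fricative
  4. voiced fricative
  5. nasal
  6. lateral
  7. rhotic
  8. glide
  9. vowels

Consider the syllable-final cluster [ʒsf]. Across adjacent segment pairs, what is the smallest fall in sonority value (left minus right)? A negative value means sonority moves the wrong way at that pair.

/ʒ/ is a voiced fricative (sonority 4).
/s/ is a voiceless fricative (sonority 3).
/f/ is a voiceless fricative (sonority 3).
/ʒ/→/s/: change +1.
/s/→/f/: change +0.
Minimum = 0.

0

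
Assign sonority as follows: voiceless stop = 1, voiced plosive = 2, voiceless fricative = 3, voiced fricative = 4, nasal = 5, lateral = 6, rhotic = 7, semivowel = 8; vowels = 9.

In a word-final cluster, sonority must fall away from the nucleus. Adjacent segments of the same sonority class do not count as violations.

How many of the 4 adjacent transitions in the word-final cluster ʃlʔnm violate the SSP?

2

/ʃ/: voiceless fricative = 3.
/l/: lateral = 6.
/ʔ/: voiceless stop = 1.
/n/: nasal = 5.
/m/: nasal = 5.
/ʃ/→/l/: 3→6 (does not fall) — violation.
/l/→/ʔ/: 6→1 (falls) — ok.
/ʔ/→/n/: 1→5 (does not fall) — violation.
/n/→/m/: 5→5 (plateau, allowed) — ok.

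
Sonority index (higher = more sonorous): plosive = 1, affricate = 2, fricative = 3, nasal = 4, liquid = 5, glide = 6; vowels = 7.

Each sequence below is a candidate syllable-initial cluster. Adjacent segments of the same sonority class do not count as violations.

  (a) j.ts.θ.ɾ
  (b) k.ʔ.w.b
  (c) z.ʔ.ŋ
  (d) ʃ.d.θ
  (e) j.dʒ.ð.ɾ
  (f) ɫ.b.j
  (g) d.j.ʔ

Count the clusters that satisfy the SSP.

(a) sonority 6-2-3-5: ill-formed.
(b) sonority 1-1-6-1: ill-formed.
(c) sonority 3-1-4: ill-formed.
(d) sonority 3-1-3: ill-formed.
(e) sonority 6-2-3-5: ill-formed.
(f) sonority 5-1-6: ill-formed.
(g) sonority 1-6-1: ill-formed.

0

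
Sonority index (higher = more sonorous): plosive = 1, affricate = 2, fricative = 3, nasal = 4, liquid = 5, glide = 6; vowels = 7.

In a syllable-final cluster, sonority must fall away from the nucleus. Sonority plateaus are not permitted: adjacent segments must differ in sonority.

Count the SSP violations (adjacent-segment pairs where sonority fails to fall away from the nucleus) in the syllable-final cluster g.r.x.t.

1

/g/ is a plosive (sonority 1).
/r/ is a liquid (sonority 5).
/x/ is a fricative (sonority 3).
/t/ is a plosive (sonority 1).
/g/→/r/: 1→5 (does not fall) — violation.
/r/→/x/: 5→3 (falls) — ok.
/x/→/t/: 3→1 (falls) — ok.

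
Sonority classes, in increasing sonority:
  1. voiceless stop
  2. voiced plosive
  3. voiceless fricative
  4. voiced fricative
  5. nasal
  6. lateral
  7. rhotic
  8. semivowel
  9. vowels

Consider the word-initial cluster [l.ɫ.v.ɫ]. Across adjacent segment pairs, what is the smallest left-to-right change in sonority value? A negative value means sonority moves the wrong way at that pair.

/l/: lateral = 6.
/ɫ/: lateral = 6.
/v/: voiced fricative = 4.
/ɫ/: lateral = 6.
/l/→/ɫ/: change +0.
/ɫ/→/v/: change -2.
/v/→/ɫ/: change +2.
Minimum = -2.

-2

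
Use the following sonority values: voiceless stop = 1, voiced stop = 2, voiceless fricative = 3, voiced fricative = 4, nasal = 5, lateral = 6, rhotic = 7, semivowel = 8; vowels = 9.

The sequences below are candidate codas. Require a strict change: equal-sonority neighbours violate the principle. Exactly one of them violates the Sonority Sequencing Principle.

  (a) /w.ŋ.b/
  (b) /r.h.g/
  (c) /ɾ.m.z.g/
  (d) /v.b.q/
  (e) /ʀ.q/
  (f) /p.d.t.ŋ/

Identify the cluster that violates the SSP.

(a) /w.ŋ.b/: profile 8-5-2 — obeys.
(b) /r.h.g/: profile 7-3-2 — obeys.
(c) /ɾ.m.z.g/: profile 7-5-4-2 — obeys.
(d) /v.b.q/: profile 4-2-1 — obeys.
(e) /ʀ.q/: profile 7-1 — obeys.
(f) /p.d.t.ŋ/: profile 1-2-1-5 — violates.

f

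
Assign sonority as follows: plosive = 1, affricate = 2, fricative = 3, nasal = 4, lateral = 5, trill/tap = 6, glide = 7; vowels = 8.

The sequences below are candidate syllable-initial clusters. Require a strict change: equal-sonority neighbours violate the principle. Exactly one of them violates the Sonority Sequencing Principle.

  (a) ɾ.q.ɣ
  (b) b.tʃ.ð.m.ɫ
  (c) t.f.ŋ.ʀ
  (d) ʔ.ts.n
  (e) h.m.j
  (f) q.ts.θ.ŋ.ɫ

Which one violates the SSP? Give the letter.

(a) sonority 6-1-3: ill-formed.
(b) sonority 1-2-3-4-5: well-formed.
(c) sonority 1-3-4-6: well-formed.
(d) sonority 1-2-4: well-formed.
(e) sonority 3-4-7: well-formed.
(f) sonority 1-2-3-4-5: well-formed.

a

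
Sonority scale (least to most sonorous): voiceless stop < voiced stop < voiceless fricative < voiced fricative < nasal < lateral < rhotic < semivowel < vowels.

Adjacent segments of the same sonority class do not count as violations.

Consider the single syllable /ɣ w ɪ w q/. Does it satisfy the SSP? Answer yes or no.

yes

Onset: /ɣ/ is a voiced fricative (sonority 4), /w/ is a semivowel (sonority 8); then the nucleus /ɪ/ (sonority 9).
Onset profile 4-8-9 — rises to the nucleus.
Coda: /w/ is a semivowel (sonority 8), /q/ is a voiceless stop (sonority 1).
Coda profile 9-8-1 — falls from the nucleus.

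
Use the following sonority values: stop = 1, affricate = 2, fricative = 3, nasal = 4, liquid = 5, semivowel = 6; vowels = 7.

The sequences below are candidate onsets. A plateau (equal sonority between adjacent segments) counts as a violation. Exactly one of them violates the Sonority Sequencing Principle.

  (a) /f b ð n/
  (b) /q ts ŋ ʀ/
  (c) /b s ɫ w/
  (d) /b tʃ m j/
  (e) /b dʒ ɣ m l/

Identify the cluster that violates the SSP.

a

(a) /f b ð n/: profile 3-1-3-4 — violates.
(b) /q ts ŋ ʀ/: profile 1-2-4-5 — obeys.
(c) /b s ɫ w/: profile 1-3-5-6 — obeys.
(d) /b tʃ m j/: profile 1-2-4-6 — obeys.
(e) /b dʒ ɣ m l/: profile 1-2-3-4-5 — obeys.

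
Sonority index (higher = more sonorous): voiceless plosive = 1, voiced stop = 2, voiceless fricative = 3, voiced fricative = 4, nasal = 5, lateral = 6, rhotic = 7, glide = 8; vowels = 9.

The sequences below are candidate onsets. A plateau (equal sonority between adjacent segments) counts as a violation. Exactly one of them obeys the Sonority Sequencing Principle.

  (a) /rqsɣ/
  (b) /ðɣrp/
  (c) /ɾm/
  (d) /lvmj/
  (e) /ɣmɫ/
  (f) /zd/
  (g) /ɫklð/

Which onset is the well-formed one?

(a) /rqsɣ/: profile 7-1-3-4 — violates.
(b) /ðɣrp/: profile 4-4-7-1 — violates.
(c) /ɾm/: profile 7-5 — violates.
(d) /lvmj/: profile 6-4-5-8 — violates.
(e) /ɣmɫ/: profile 4-5-6 — obeys.
(f) /zd/: profile 4-2 — violates.
(g) /ɫklð/: profile 6-1-6-4 — violates.

e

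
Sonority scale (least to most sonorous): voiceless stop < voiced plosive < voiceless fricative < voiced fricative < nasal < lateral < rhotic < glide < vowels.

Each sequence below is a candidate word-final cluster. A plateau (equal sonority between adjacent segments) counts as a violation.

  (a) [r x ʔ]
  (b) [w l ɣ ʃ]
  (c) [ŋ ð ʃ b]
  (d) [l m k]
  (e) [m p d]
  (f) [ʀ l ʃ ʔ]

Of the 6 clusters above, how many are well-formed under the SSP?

5

(a) [r x ʔ]: profile 7-3-1 — obeys.
(b) [w l ɣ ʃ]: profile 8-6-4-3 — obeys.
(c) [ŋ ð ʃ b]: profile 5-4-3-2 — obeys.
(d) [l m k]: profile 6-5-1 — obeys.
(e) [m p d]: profile 5-1-2 — violates.
(f) [ʀ l ʃ ʔ]: profile 7-6-3-1 — obeys.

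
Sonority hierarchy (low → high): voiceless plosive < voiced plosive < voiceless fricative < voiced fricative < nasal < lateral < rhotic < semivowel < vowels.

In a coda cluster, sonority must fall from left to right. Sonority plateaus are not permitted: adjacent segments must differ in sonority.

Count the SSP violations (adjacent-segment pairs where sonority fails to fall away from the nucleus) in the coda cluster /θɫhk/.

1

/θ/ is a voiceless fricative (sonority 3).
/ɫ/ is a lateral (sonority 6).
/h/ is a voiceless fricative (sonority 3).
/k/ is a voiceless plosive (sonority 1).
/θ/→/ɫ/: 3→6 (does not fall) — violation.
/ɫ/→/h/: 6→3 (falls) — ok.
/h/→/k/: 3→1 (falls) — ok.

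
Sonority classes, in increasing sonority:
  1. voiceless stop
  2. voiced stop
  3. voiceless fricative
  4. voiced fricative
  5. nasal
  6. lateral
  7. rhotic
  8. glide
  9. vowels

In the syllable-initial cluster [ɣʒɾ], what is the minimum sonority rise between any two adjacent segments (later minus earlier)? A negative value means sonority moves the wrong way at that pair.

0

/ɣ/: voiced fricative = 4.
/ʒ/: voiced fricative = 4.
/ɾ/: rhotic = 7.
/ɣ/→/ʒ/: change +0.
/ʒ/→/ɾ/: change +3.
Minimum = 0.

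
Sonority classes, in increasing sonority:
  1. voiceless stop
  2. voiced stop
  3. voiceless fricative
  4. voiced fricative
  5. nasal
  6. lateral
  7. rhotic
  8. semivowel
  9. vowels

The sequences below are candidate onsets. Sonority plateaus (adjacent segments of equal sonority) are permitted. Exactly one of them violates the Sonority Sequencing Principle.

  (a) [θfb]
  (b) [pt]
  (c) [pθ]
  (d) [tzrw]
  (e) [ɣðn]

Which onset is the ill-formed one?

(a) sonority 3-3-2: ill-formed.
(b) sonority 1-1: well-formed.
(c) sonority 1-3: well-formed.
(d) sonority 1-4-7-8: well-formed.
(e) sonority 4-4-5: well-formed.

a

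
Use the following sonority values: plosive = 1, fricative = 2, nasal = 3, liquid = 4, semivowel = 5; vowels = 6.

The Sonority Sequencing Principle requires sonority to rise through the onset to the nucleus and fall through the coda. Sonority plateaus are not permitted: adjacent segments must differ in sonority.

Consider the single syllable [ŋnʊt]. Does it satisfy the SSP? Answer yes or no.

Onset: /ŋ/ is a nasal (sonority 3), /n/ is a nasal (sonority 3); then the nucleus /ʊ/ (sonority 6).
Onset profile 3-3-6 — does not strictly rise throughout.
Coda: /t/ is a plosive (sonority 1).
Coda profile 6-1 — falls from the nucleus.

no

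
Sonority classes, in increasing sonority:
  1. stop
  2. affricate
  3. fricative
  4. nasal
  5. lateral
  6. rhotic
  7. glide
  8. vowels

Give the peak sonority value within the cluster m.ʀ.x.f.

6

/m/: nasal = 4.
/ʀ/: rhotic = 6.
/x/: fricative = 3.
/f/: fricative = 3.
The maximum is 6.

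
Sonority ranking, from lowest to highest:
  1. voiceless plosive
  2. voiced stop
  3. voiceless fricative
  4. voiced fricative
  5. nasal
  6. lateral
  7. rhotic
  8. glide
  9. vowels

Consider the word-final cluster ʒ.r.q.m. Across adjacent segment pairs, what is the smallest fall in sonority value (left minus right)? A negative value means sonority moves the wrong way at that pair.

/ʒ/ — voiced fricative, sonority 4.
/r/ — rhotic, sonority 7.
/q/ — voiceless plosive, sonority 1.
/m/ — nasal, sonority 5.
/ʒ/→/r/: change -3.
/r/→/q/: change +6.
/q/→/m/: change -4.
Minimum = -4.

-4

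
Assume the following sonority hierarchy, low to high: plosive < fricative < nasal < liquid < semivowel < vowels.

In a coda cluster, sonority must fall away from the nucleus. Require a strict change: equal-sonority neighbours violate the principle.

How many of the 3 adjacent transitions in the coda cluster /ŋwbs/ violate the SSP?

2

/ŋ/ — nasal, sonority 3.
/w/ — semivowel, sonority 5.
/b/ — plosive, sonority 1.
/s/ — fricative, sonority 2.
/ŋ/→/w/: 3→5 (does not fall) — violation.
/w/→/b/: 5→1 (falls) — ok.
/b/→/s/: 1→2 (does not fall) — violation.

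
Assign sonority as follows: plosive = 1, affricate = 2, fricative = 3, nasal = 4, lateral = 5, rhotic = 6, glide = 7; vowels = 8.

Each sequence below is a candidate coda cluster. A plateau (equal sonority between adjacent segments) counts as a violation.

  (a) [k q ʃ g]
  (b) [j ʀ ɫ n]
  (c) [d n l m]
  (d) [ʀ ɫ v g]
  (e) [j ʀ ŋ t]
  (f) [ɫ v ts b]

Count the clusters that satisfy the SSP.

(a) [k q ʃ g]: profile 1-1-3-1 — violates.
(b) [j ʀ ɫ n]: profile 7-6-5-4 — obeys.
(c) [d n l m]: profile 1-4-5-4 — violates.
(d) [ʀ ɫ v g]: profile 6-5-3-1 — obeys.
(e) [j ʀ ŋ t]: profile 7-6-4-1 — obeys.
(f) [ɫ v ts b]: profile 5-3-2-1 — obeys.

4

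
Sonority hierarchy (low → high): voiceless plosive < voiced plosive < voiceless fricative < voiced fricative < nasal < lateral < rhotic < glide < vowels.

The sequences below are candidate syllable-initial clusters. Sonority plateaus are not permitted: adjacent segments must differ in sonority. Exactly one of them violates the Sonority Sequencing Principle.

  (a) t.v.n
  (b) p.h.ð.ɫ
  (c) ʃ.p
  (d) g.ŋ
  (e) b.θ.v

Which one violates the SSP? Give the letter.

(a) 1-4-5 → obeys
(b) 1-3-4-6 → obeys
(c) 3-1 → violates
(d) 2-5 → obeys
(e) 2-3-4 → obeys

c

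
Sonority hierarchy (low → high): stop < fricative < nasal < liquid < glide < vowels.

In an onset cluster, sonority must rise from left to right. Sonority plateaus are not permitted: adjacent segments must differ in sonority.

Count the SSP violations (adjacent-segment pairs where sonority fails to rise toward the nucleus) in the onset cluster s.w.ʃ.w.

1

/s/: fricative = 2.
/w/: glide = 5.
/ʃ/: fricative = 2.
/w/: glide = 5.
/s/→/w/: 2→5 (rises) — ok.
/w/→/ʃ/: 5→2 (does not rise) — violation.
/ʃ/→/w/: 2→5 (rises) — ok.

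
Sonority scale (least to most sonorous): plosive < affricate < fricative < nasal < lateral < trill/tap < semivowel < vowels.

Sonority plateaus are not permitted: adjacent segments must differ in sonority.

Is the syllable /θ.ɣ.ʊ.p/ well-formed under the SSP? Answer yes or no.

no

Onset: /θ/ is a fricative (sonority 3), /ɣ/ is a fricative (sonority 3); then the nucleus /ʊ/ (sonority 8).
Onset profile 3-3-8 — does not strictly rise throughout.
Coda: /p/ is a plosive (sonority 1).
Coda profile 8-1 — falls from the nucleus.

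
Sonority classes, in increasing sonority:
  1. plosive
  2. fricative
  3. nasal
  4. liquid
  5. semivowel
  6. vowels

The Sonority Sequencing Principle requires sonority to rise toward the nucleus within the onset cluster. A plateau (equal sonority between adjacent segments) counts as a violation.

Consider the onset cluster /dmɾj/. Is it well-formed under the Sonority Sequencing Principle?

yes

/d/: plosive = 1.
/m/: nasal = 3.
/ɾ/: liquid = 4.
/j/: semivowel = 5.
The profile 1-3-4-5 strictly rises, so the onset cluster satisfies the SSP.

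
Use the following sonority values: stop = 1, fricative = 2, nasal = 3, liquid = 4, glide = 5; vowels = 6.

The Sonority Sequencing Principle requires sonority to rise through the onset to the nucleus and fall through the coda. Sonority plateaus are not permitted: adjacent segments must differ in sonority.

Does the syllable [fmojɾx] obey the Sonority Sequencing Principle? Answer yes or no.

yes

Onset: /f/ is a fricative (sonority 2), /m/ is a nasal (sonority 3); then the nucleus /o/ (sonority 6).
Onset profile 2-3-6 — rises to the nucleus.
Coda: /j/ is a glide (sonority 5), /ɾ/ is a liquid (sonority 4), /x/ is a fricative (sonority 2).
Coda profile 6-5-4-2 — falls from the nucleus.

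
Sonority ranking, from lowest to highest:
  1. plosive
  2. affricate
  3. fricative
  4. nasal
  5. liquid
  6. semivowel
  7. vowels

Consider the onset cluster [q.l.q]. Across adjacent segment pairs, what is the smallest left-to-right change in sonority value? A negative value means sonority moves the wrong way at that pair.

/q/ — plosive, sonority 1.
/l/ — liquid, sonority 5.
/q/ — plosive, sonority 1.
/q/→/l/: change +4.
/l/→/q/: change -4.
Minimum = -4.

-4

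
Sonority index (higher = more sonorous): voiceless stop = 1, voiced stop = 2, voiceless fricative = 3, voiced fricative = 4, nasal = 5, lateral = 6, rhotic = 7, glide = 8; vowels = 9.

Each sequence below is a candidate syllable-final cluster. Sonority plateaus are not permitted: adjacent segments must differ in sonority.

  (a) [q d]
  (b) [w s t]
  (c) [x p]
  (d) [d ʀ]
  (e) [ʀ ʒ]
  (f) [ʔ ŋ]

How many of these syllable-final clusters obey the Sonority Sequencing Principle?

3

(a) sonority 1-2: ill-formed.
(b) sonority 8-3-1: well-formed.
(c) sonority 3-1: well-formed.
(d) sonority 2-7: ill-formed.
(e) sonority 7-4: well-formed.
(f) sonority 1-5: ill-formed.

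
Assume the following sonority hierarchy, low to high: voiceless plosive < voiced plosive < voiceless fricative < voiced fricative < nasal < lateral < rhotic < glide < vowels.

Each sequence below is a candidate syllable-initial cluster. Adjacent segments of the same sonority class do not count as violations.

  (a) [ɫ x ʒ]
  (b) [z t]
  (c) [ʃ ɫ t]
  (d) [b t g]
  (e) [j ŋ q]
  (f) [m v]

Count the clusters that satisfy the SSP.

0

(a) sonority 6-3-4: ill-formed.
(b) sonority 4-1: ill-formed.
(c) sonority 3-6-1: ill-formed.
(d) sonority 2-1-2: ill-formed.
(e) sonority 8-5-1: ill-formed.
(f) sonority 5-4: ill-formed.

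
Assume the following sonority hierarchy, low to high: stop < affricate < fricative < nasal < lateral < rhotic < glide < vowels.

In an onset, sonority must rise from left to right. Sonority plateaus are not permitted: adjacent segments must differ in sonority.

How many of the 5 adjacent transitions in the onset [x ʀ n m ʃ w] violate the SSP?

/x/: fricative = 3.
/ʀ/: rhotic = 6.
/n/: nasal = 4.
/m/: nasal = 4.
/ʃ/: fricative = 3.
/w/: glide = 7.
/x/→/ʀ/: 3→6 (rises) — ok.
/ʀ/→/n/: 6→4 (does not rise) — violation.
/n/→/m/: 4→4 (plateau) — violation.
/m/→/ʃ/: 4→3 (does not rise) — violation.
/ʃ/→/w/: 3→7 (rises) — ok.

3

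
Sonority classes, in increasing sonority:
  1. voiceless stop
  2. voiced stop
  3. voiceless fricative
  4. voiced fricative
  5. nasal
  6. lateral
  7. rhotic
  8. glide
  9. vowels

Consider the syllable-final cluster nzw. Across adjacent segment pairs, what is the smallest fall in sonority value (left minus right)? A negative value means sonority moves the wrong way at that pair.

-4

/n/ — nasal, sonority 5.
/z/ — voiced fricative, sonority 4.
/w/ — glide, sonority 8.
/n/→/z/: change +1.
/z/→/w/: change -4.
Minimum = -4.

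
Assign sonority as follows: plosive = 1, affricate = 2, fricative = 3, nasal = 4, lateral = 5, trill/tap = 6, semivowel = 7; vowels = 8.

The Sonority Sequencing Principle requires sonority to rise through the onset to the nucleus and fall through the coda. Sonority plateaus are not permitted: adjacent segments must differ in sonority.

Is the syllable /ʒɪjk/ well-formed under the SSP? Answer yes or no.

yes

Onset: /ʒ/ is a fricative (sonority 3); then the nucleus /ɪ/ (sonority 8).
Onset profile 3-8 — rises to the nucleus.
Coda: /j/ is a semivowel (sonority 7), /k/ is a plosive (sonority 1).
Coda profile 8-7-1 — falls from the nucleus.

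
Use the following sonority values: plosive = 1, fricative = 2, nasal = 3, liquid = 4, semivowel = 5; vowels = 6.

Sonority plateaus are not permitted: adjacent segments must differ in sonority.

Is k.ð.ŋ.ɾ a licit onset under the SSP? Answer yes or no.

/k/ — plosive, sonority 1.
/ð/ — fricative, sonority 2.
/ŋ/ — nasal, sonority 3.
/ɾ/ — liquid, sonority 4.
The profile 1-2-3-4 strictly rises, so the onset satisfies the SSP.

yes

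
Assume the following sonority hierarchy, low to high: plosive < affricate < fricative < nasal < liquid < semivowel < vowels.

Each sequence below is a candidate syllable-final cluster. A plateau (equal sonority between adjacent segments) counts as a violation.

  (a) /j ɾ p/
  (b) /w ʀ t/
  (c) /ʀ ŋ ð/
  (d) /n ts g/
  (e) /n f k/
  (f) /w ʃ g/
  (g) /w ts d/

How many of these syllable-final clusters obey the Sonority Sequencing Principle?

7

(a) 6-5-1 → obeys
(b) 6-5-1 → obeys
(c) 5-4-3 → obeys
(d) 4-2-1 → obeys
(e) 4-3-1 → obeys
(f) 6-3-1 → obeys
(g) 6-2-1 → obeys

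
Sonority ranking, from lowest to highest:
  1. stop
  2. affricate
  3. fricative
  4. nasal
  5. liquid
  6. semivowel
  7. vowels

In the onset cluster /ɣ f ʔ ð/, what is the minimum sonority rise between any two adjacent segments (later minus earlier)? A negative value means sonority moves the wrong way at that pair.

-2

/ɣ/ — fricative, sonority 3.
/f/ — fricative, sonority 3.
/ʔ/ — stop, sonority 1.
/ð/ — fricative, sonority 3.
/ɣ/→/f/: change +0.
/f/→/ʔ/: change -2.
/ʔ/→/ð/: change +2.
Minimum = -2.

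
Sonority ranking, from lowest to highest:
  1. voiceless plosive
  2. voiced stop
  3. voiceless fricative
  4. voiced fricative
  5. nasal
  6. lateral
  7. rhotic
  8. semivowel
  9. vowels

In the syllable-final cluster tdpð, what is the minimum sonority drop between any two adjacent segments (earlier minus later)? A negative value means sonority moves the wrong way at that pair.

-3

/t/: voiceless plosive = 1.
/d/: voiced stop = 2.
/p/: voiceless plosive = 1.
/ð/: voiced fricative = 4.
/t/→/d/: change -1.
/d/→/p/: change +1.
/p/→/ð/: change -3.
Minimum = -3.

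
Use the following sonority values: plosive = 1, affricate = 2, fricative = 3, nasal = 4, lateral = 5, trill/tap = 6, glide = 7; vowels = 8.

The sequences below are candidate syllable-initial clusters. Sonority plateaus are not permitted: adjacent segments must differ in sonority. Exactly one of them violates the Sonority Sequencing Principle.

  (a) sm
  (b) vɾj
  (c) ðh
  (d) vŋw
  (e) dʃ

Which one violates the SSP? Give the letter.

(a) sonority 3-4: well-formed.
(b) sonority 3-6-7: well-formed.
(c) sonority 3-3: ill-formed.
(d) sonority 3-4-7: well-formed.
(e) sonority 1-3: well-formed.

c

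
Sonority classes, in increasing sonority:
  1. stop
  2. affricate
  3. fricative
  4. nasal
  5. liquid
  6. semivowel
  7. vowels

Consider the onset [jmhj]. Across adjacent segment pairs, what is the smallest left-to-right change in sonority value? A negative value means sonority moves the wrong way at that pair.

/j/ — semivowel, sonority 6.
/m/ — nasal, sonority 4.
/h/ — fricative, sonority 3.
/j/ — semivowel, sonority 6.
/j/→/m/: change -2.
/m/→/h/: change -1.
/h/→/j/: change +3.
Minimum = -2.

-2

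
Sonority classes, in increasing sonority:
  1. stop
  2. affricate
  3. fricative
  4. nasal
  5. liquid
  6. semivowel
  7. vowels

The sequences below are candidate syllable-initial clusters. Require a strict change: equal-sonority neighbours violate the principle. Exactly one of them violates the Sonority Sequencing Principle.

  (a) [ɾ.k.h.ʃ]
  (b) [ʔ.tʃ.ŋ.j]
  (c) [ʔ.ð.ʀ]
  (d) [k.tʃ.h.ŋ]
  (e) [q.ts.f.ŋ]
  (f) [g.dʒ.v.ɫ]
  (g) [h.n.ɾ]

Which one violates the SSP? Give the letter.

(a) [ɾ.k.h.ʃ]: profile 5-1-3-3 — violates.
(b) [ʔ.tʃ.ŋ.j]: profile 1-2-4-6 — obeys.
(c) [ʔ.ð.ʀ]: profile 1-3-5 — obeys.
(d) [k.tʃ.h.ŋ]: profile 1-2-3-4 — obeys.
(e) [q.ts.f.ŋ]: profile 1-2-3-4 — obeys.
(f) [g.dʒ.v.ɫ]: profile 1-2-3-5 — obeys.
(g) [h.n.ɾ]: profile 3-4-5 — obeys.

a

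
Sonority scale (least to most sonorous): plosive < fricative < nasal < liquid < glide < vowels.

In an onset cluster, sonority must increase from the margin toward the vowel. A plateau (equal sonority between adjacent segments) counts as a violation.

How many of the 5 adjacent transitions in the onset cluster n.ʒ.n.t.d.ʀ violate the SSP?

/n/: nasal = 3.
/ʒ/: fricative = 2.
/n/: nasal = 3.
/t/: plosive = 1.
/d/: plosive = 1.
/ʀ/: liquid = 4.
/n/→/ʒ/: 3→2 (does not rise) — violation.
/ʒ/→/n/: 2→3 (rises) — ok.
/n/→/t/: 3→1 (does not rise) — violation.
/t/→/d/: 1→1 (plateau) — violation.
/d/→/ʀ/: 1→4 (rises) — ok.

3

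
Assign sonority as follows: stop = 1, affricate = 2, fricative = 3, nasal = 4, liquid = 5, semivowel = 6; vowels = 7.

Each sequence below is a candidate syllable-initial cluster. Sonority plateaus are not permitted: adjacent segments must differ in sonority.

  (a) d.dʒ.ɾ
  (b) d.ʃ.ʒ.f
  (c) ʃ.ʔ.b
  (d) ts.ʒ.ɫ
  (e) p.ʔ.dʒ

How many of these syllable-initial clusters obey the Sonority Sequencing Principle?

(a) 1-2-5 → obeys
(b) 1-3-3-3 → violates
(c) 3-1-1 → violates
(d) 2-3-5 → obeys
(e) 1-1-2 → violates

2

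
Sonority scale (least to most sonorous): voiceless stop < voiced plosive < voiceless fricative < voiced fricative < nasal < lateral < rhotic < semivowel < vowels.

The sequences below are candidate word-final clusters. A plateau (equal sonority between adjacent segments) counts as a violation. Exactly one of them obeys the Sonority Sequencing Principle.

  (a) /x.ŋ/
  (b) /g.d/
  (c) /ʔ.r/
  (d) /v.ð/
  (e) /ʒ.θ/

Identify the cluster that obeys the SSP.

(a) /x.ŋ/: profile 3-5 — violates.
(b) /g.d/: profile 2-2 — violates.
(c) /ʔ.r/: profile 1-7 — violates.
(d) /v.ð/: profile 4-4 — violates.
(e) /ʒ.θ/: profile 4-3 — obeys.

e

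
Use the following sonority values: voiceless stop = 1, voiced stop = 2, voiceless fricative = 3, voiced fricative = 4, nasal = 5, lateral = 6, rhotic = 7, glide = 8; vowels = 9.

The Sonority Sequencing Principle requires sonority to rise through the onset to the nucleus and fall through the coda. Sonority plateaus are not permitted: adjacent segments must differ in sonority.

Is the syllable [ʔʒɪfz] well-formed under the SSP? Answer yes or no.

Onset: /ʔ/ is a voiceless stop (sonority 1), /ʒ/ is a voiced fricative (sonority 4); then the nucleus /ɪ/ (sonority 9).
Onset profile 1-4-9 — rises to the nucleus.
Coda: /f/ is a voiceless fricative (sonority 3), /z/ is a voiced fricative (sonority 4).
Coda profile 9-3-4 — does not strictly fall throughout.

no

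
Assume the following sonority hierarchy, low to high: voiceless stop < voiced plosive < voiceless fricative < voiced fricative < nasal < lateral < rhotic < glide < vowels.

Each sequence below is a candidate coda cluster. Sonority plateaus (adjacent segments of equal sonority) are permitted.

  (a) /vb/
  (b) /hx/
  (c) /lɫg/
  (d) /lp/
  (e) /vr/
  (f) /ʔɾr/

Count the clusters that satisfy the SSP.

(a) /vb/: profile 4-2 — obeys.
(b) /hx/: profile 3-3 — obeys.
(c) /lɫg/: profile 6-6-2 — obeys.
(d) /lp/: profile 6-1 — obeys.
(e) /vr/: profile 4-7 — violates.
(f) /ʔɾr/: profile 1-7-7 — violates.

4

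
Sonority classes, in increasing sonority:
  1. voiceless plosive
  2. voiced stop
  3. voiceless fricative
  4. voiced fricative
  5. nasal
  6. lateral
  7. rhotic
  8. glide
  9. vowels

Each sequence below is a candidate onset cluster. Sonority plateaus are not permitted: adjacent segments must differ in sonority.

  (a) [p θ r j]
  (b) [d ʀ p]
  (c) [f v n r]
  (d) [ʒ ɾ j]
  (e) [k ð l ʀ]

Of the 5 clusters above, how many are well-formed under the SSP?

4

(a) 1-3-7-8 → obeys
(b) 2-7-1 → violates
(c) 3-4-5-7 → obeys
(d) 4-7-8 → obeys
(e) 1-4-6-7 → obeys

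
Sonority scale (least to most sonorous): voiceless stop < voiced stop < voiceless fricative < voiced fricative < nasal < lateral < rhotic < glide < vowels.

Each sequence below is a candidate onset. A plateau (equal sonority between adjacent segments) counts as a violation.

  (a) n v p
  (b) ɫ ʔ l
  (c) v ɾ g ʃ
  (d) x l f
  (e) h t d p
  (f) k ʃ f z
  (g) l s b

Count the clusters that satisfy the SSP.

0

(a) 5-4-1 → violates
(b) 6-1-6 → violates
(c) 4-7-2-3 → violates
(d) 3-6-3 → violates
(e) 3-1-2-1 → violates
(f) 1-3-3-4 → violates
(g) 6-3-2 → violates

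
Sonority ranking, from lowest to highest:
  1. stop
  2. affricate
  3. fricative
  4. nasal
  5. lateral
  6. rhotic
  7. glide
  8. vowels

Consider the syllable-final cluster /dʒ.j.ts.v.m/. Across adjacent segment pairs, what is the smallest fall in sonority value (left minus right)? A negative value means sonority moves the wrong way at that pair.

-5

/dʒ/: affricate = 2.
/j/: glide = 7.
/ts/: affricate = 2.
/v/: fricative = 3.
/m/: nasal = 4.
/dʒ/→/j/: change -5.
/j/→/ts/: change +5.
/ts/→/v/: change -1.
/v/→/m/: change -1.
Minimum = -5.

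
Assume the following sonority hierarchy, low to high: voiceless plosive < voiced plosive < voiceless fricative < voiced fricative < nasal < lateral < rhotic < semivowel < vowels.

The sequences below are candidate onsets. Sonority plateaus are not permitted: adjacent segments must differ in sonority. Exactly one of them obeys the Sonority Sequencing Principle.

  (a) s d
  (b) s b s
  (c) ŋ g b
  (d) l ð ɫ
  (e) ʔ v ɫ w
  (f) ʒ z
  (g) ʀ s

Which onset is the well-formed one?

(a) s d: profile 3-2 — violates.
(b) s b s: profile 3-2-3 — violates.
(c) ŋ g b: profile 5-2-2 — violates.
(d) l ð ɫ: profile 6-4-6 — violates.
(e) ʔ v ɫ w: profile 1-4-6-8 — obeys.
(f) ʒ z: profile 4-4 — violates.
(g) ʀ s: profile 7-3 — violates.

e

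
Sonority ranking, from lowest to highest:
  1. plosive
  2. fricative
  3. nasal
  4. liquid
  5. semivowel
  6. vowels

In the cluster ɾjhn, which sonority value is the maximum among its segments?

5

/ɾ/ — liquid, sonority 4.
/j/ — semivowel, sonority 5.
/h/ — fricative, sonority 2.
/n/ — nasal, sonority 3.
The maximum is 5.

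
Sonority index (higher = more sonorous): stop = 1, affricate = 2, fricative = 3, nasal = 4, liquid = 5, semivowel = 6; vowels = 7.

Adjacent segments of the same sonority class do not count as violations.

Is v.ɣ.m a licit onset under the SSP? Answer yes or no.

/v/ — fricative, sonority 3.
/ɣ/ — fricative, sonority 3.
/m/ — nasal, sonority 4.
The profile 3-3-4 is non-decreasing (plateaus allowed), so the onset satisfies the SSP.

yes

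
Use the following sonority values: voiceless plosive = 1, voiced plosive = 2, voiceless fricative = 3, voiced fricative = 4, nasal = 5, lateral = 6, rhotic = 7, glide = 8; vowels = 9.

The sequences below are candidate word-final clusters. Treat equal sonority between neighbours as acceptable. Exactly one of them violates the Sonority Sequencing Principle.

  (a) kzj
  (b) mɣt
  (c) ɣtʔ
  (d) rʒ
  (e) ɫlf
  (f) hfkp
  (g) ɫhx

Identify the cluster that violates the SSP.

a

(a) 1-4-8 → violates
(b) 5-4-1 → obeys
(c) 4-1-1 → obeys
(d) 7-4 → obeys
(e) 6-6-3 → obeys
(f) 3-3-1-1 → obeys
(g) 6-3-3 → obeys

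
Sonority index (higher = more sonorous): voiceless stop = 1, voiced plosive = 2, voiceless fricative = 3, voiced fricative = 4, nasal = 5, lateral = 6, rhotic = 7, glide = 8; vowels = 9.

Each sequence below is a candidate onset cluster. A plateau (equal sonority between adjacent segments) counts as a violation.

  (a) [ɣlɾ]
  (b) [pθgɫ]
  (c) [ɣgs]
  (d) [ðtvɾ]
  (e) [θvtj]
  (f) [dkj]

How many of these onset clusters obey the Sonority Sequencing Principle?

(a) 4-6-7 → obeys
(b) 1-3-2-6 → violates
(c) 4-2-3 → violates
(d) 4-1-4-7 → violates
(e) 3-4-1-8 → violates
(f) 2-1-8 → violates

1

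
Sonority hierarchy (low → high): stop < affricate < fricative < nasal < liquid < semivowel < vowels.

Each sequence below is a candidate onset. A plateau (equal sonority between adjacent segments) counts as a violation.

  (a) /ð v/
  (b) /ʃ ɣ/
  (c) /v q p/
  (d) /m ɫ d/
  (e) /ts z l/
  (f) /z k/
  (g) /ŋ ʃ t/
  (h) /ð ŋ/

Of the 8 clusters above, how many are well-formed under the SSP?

(a) /ð v/: profile 3-3 — violates.
(b) /ʃ ɣ/: profile 3-3 — violates.
(c) /v q p/: profile 3-1-1 — violates.
(d) /m ɫ d/: profile 4-5-1 — violates.
(e) /ts z l/: profile 2-3-5 — obeys.
(f) /z k/: profile 3-1 — violates.
(g) /ŋ ʃ t/: profile 4-3-1 — violates.
(h) /ð ŋ/: profile 3-4 — obeys.

2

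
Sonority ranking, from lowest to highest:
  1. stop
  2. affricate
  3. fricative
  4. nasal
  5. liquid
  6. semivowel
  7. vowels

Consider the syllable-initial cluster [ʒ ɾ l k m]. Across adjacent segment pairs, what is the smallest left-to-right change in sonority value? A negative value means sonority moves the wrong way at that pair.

-4

/ʒ/ — fricative, sonority 3.
/ɾ/ — liquid, sonority 5.
/l/ — liquid, sonority 5.
/k/ — stop, sonority 1.
/m/ — nasal, sonority 4.
/ʒ/→/ɾ/: change +2.
/ɾ/→/l/: change +0.
/l/→/k/: change -4.
/k/→/m/: change +3.
Minimum = -4.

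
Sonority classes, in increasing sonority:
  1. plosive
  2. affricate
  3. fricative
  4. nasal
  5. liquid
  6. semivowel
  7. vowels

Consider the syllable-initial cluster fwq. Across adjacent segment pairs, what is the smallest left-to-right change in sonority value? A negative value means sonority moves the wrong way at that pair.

-5

/f/ is a fricative (sonority 3).
/w/ is a semivowel (sonority 6).
/q/ is a plosive (sonority 1).
/f/→/w/: change +3.
/w/→/q/: change -5.
Minimum = -5.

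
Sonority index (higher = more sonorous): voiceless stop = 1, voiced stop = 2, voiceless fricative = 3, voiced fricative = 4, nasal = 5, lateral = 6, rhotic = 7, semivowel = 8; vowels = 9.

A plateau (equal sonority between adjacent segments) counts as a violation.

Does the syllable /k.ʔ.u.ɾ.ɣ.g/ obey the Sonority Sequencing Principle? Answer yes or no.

no

Onset: /k/ is a voiceless stop (sonority 1), /ʔ/ is a voiceless stop (sonority 1); then the nucleus /u/ (sonority 9).
Onset profile 1-1-9 — does not strictly rise throughout.
Coda: /ɾ/ is a rhotic (sonority 7), /ɣ/ is a voiced fricative (sonority 4), /g/ is a voiced stop (sonority 2).
Coda profile 9-7-4-2 — falls from the nucleus.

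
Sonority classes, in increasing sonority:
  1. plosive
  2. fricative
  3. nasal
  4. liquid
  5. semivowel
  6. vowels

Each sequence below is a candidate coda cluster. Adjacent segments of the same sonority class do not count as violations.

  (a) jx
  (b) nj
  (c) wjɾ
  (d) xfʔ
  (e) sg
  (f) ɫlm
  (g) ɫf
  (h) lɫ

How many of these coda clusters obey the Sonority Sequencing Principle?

(a) 5-2 → obeys
(b) 3-5 → violates
(c) 5-5-4 → obeys
(d) 2-2-1 → obeys
(e) 2-1 → obeys
(f) 4-4-3 → obeys
(g) 4-2 → obeys
(h) 4-4 → obeys

7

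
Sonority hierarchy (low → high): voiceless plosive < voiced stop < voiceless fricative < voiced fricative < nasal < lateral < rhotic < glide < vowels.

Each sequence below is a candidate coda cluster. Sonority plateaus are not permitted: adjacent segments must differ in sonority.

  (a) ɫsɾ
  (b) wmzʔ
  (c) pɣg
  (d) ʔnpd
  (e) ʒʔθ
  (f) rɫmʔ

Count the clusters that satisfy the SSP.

(a) sonority 6-3-7: ill-formed.
(b) sonority 8-5-4-1: well-formed.
(c) sonority 1-4-2: ill-formed.
(d) sonority 1-5-1-2: ill-formed.
(e) sonority 4-1-3: ill-formed.
(f) sonority 7-6-5-1: well-formed.

2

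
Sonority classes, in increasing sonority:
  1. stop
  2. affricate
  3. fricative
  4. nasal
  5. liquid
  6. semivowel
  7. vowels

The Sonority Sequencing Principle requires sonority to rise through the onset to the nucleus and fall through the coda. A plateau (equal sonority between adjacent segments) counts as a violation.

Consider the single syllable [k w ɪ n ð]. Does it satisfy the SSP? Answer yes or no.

Onset: /k/ is a stop (sonority 1), /w/ is a semivowel (sonority 6); then the nucleus /ɪ/ (sonority 7).
Onset profile 1-6-7 — rises to the nucleus.
Coda: /n/ is a nasal (sonority 4), /ð/ is a fricative (sonority 3).
Coda profile 7-4-3 — falls from the nucleus.

yes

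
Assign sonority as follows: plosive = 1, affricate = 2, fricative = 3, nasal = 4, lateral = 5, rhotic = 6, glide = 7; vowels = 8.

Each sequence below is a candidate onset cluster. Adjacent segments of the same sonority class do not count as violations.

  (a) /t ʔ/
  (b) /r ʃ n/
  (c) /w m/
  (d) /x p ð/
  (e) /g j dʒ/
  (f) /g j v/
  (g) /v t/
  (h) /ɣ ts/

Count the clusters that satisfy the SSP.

(a) sonority 1-1: well-formed.
(b) sonority 6-3-4: ill-formed.
(c) sonority 7-4: ill-formed.
(d) sonority 3-1-3: ill-formed.
(e) sonority 1-7-2: ill-formed.
(f) sonority 1-7-3: ill-formed.
(g) sonority 3-1: ill-formed.
(h) sonority 3-2: ill-formed.

1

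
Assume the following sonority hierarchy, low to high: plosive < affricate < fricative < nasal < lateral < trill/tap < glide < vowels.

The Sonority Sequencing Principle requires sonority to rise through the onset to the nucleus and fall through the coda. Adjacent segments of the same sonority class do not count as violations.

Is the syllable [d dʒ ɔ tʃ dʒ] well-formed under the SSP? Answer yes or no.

Onset: /d/ is a plosive (sonority 1), /dʒ/ is an affricate (sonority 2); then the nucleus /ɔ/ (sonority 8).
Onset profile 1-2-8 — rises to the nucleus.
Coda: /tʃ/ is an affricate (sonority 2), /dʒ/ is an affricate (sonority 2).
Coda profile 8-2-2 — falls from the nucleus.

yes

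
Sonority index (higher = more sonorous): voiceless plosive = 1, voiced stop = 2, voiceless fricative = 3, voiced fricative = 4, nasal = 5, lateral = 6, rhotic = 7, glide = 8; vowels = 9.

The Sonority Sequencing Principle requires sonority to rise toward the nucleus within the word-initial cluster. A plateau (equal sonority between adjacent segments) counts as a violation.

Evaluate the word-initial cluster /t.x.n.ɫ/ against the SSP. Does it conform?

yes

/t/ — voiceless plosive, sonority 1.
/x/ — voiceless fricative, sonority 3.
/n/ — nasal, sonority 5.
/ɫ/ — lateral, sonority 6.
The profile 1-3-5-6 strictly rises, so the word-initial cluster satisfies the SSP.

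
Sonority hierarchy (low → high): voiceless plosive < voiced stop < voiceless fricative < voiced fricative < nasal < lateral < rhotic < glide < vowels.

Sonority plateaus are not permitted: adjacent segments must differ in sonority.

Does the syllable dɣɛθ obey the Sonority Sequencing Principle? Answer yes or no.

Onset: /d/ is a voiced stop (sonority 2), /ɣ/ is a voiced fricative (sonority 4); then the nucleus /ɛ/ (sonority 9).
Onset profile 2-4-9 — rises to the nucleus.
Coda: /θ/ is a voiceless fricative (sonority 3).
Coda profile 9-3 — falls from the nucleus.

yes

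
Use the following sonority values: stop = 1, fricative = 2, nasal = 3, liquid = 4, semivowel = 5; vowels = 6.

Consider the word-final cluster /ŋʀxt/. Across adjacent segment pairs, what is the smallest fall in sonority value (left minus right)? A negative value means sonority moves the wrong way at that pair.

-1

/ŋ/ — nasal, sonority 3.
/ʀ/ — liquid, sonority 4.
/x/ — fricative, sonority 2.
/t/ — stop, sonority 1.
/ŋ/→/ʀ/: change -1.
/ʀ/→/x/: change +2.
/x/→/t/: change +1.
Minimum = -1.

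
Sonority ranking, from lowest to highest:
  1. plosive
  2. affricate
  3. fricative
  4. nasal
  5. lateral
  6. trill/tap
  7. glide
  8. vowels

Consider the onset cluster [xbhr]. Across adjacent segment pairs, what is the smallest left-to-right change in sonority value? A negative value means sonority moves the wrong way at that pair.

-2

/x/ — fricative, sonority 3.
/b/ — plosive, sonority 1.
/h/ — fricative, sonority 3.
/r/ — trill/tap, sonority 6.
/x/→/b/: change -2.
/b/→/h/: change +2.
/h/→/r/: change +3.
Minimum = -2.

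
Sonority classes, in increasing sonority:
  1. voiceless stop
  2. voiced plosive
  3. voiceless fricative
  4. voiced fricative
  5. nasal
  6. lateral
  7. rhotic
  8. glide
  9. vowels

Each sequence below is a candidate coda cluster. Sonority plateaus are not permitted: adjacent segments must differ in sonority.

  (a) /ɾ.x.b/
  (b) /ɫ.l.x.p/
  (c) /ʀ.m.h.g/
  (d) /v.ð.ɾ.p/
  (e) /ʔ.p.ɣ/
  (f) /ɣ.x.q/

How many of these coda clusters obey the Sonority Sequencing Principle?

3

(a) /ɾ.x.b/: profile 7-3-2 — obeys.
(b) /ɫ.l.x.p/: profile 6-6-3-1 — violates.
(c) /ʀ.m.h.g/: profile 7-5-3-2 — obeys.
(d) /v.ð.ɾ.p/: profile 4-4-7-1 — violates.
(e) /ʔ.p.ɣ/: profile 1-1-4 — violates.
(f) /ɣ.x.q/: profile 4-3-1 — obeys.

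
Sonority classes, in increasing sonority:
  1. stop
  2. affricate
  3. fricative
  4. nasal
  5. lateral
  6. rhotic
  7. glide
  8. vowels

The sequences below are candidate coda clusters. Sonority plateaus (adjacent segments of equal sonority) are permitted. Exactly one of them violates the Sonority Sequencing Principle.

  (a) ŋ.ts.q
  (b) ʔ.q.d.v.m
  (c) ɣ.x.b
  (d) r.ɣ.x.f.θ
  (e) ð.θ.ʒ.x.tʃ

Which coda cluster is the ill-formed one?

b

(a) ŋ.ts.q: profile 4-2-1 — obeys.
(b) ʔ.q.d.v.m: profile 1-1-1-3-4 — violates.
(c) ɣ.x.b: profile 3-3-1 — obeys.
(d) r.ɣ.x.f.θ: profile 6-3-3-3-3 — obeys.
(e) ð.θ.ʒ.x.tʃ: profile 3-3-3-3-2 — obeys.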